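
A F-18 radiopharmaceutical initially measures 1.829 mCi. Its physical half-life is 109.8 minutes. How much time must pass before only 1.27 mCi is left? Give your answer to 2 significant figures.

Fraction remaining = 1.27/1.829 ≈ 0.69437.
n = log₂(1.829/1.27) = ln(1.4402)/ln 2 ≈ 0.52623 half-lives.
t = n × t½ = 0.52623 × 109.8 ≈ 57.78 minutes.

58 minutes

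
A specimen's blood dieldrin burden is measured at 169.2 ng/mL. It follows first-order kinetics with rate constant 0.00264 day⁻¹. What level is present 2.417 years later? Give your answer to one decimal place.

t½ = ln 2 / k = 0.69315 / 0.00264 ≈ 262.56 days.
Convert the elapsed time: 2.417 years = 882.205 days.
Number of half-lives: n = 882.205/262.56 ≈ 3.3601.
Remaining = 169.2 × (1/2)^3.3601 = 169.2 × 0.097391 ≈ 16.479 ng/mL.

16.5 ng/mL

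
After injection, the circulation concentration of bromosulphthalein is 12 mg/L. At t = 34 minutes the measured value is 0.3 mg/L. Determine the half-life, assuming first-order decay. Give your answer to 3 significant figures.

A/A₀ = 0.3/12 ≈ 0.025.
n = log₂(40) ≈ 5.3219 half-lives elapsed in 34 minutes.
t½ = 34/5.3219 ≈ 6.3887 minutes.

6.39 minutes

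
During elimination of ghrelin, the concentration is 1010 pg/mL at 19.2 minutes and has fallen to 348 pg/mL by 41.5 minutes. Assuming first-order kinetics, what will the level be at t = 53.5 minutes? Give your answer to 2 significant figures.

200 pg/mL

Over Δt = 41.5 − 19.2 = 22.3 minutes, the level fell by a factor of 1010/348 ≈ 2.9023.
n = log₂(2.9023) ≈ 1.5372 half-lives, so t½ = 22.3/1.5372 ≈ 14.507 minutes.
From t = 41.5 to t = 53.5: 348 × (1/2)^((53.5−41.5)/14.507) ≈ 196.14 pg/mL.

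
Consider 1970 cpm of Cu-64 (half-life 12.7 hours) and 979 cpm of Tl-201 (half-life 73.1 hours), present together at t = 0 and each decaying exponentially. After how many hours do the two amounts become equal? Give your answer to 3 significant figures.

15.5 hours

Set 1970·(1/2)^(t/12.7) = 979·(1/2)^(t/73.1).
Taking log₂: log₂(1970/979) = t·(1/12.7 − 1/73.1).
log₂(2.0123) = 1.0088; 1/12.7 − 1/73.1 = 0.06506.
t = 1.0088 / 0.06506 ≈ 15.506 hours.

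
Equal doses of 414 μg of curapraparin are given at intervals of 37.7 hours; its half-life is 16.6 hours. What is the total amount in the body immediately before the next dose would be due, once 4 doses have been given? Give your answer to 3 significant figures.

108 μg

The 4 doses were given 150.8, 113.1, 75.4, 37.7 hours ago.
Total = 414·(1/2)^(150.8/16.6) + 414·(1/2)^(113.1/16.6) + 414·(1/2)^(75.4/16.6) + 414·(1/2)^(37.7/16.6)
      = 0.76268 + 3.6813 + 17.769 + 85.77 ≈ 107.98 μg.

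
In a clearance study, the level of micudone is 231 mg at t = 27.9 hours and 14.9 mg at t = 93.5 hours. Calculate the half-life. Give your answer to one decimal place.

Over Δt = 93.5 − 27.9 = 65.6 hours, the level fell by a factor of 231/14.9 ≈ 15.503.
n = log₂(15.503) ≈ 3.9545 half-lives, so t½ = 65.6/3.9545 ≈ 16.589 hours.

16.6 hours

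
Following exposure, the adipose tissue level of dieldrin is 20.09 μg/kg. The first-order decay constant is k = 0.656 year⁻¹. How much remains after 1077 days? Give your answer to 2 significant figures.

t½ = ln 2 / k = 0.69315 / 0.656 ≈ 1.0566 years.
Convert the elapsed time: 1077 days = 2.95068 years.
Number of half-lives: n = 2.95068/1.0566 ≈ 2.7926.
Remaining = 20.09 × (1/2)^2.7926 = 20.09 × 0.14433 ≈ 2.8996 μg/kg.

2.9 μg/kg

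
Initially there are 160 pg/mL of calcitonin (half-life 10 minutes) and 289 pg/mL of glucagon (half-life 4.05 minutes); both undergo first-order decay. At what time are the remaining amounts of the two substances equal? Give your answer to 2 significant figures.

5.8 minutes

Set 160·(1/2)^(t/10) = 289·(1/2)^(t/4.05).
Taking log₂: log₂(160/289) = t·(1/10 − 1/4.05).
log₂(0.55363) = -0.853; 1/10 − 1/4.05 = -0.14691.
t = -0.853 / -0.14691 ≈ 5.8061 minutes.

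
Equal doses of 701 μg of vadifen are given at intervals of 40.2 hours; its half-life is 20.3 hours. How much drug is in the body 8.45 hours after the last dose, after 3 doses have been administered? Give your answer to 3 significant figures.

692 μg

The 3 doses were given 88.85, 48.65, 8.45 hours ago.
Total = 701·(1/2)^(88.85/20.3) + 701·(1/2)^(48.65/20.3) + 701·(1/2)^(8.45/20.3)
      = 33.741 + 133.13 + 525.31 ≈ 692.18 μg.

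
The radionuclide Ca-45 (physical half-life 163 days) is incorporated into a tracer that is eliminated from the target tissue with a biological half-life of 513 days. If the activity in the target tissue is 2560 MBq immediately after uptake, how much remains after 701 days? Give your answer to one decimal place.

50.4 MBq

1/t_eff = 1/t_phys + 1/t_biol = 1/163 + 1/513 = 0.0080843 per day.
t_eff = 163 × 513 / (163 + 513) ≈ 123.7 days.
Remaining = 2560 × (1/2)^(701/123.7) = 2560 × (1/2)^5.6671 ≈ 50.382 MBq.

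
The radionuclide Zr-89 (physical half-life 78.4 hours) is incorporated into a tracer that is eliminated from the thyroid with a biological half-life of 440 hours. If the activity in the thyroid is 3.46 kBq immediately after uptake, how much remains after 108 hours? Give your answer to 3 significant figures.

1.12 kBq

1/t_eff = 1/t_phys + 1/t_biol = 1/78.4 + 1/440 = 0.015028 per hour.
t_eff = 78.4 × 440 / (78.4 + 440) ≈ 66.543 hours.
Remaining = 3.46 × (1/2)^(108/66.543) = 3.46 × (1/2)^1.623 ≈ 1.1233 kBq.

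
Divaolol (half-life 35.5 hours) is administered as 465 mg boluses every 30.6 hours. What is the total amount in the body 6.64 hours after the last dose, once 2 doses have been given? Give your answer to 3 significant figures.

633 mg

The 2 doses were given 37.24, 6.64 hours ago.
Total = 465·(1/2)^(37.24/35.5) + 465·(1/2)^(6.64/35.5)
      = 224.73 + 408.46 ≈ 633.19 mg.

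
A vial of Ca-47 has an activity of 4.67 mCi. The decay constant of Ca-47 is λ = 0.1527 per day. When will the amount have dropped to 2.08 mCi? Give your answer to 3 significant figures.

5.30 days

t½ = ln 2 / λ = 0.69315 / 0.1527 ≈ 4.5393 days.
Fraction remaining = 2.08/4.67 ≈ 0.4454.
n = log₂(4.67/2.08) = ln(2.2452)/ln 2 ≈ 1.1668 half-lives.
t = n × t½ = 1.1668 × 4.5393 ≈ 5.2966 days.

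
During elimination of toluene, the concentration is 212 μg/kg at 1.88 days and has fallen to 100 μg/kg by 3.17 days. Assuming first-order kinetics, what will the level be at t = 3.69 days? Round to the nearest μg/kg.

Over Δt = 3.17 − 1.88 = 1.29 days, the level fell by a factor of 212/100 ≈ 2.12.
n = log₂(2.12) ≈ 1.0841 half-lives, so t½ = 1.29/1.0841 ≈ 1.19 days.
From t = 3.17 to t = 3.69: 100 × (1/2)^((3.69−3.17)/1.19) ≈ 73.868 μg/kg.

74 μg/kg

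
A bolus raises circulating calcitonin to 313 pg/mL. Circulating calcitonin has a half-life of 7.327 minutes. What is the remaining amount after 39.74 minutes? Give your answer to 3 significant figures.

7.29 pg/mL

Number of half-lives: n = 39.74/7.327 ≈ 5.4238.
Remaining = 313 × (1/2)^5.4238 = 313 × 0.023296 ≈ 7.2916 pg/mL.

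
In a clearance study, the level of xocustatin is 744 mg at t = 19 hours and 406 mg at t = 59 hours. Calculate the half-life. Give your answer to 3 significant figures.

45.8 hours

Over Δt = 59 − 19 = 40 hours, the level fell by a factor of 744/406 ≈ 1.8325.
n = log₂(1.8325) ≈ 0.87382 half-lives, so t½ = 40/0.87382 ≈ 45.776 hours.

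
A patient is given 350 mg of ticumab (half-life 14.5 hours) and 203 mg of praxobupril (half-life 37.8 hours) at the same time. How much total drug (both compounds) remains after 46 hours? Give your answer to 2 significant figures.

130 mg

ticumab: 350 × (1/2)^(46/14.5) = 350 × (1/2)^3.1724 ≈ 38.822 mg.
praxobupril: 203 × (1/2)^(46/37.8) = 203 × (1/2)^1.2169 ≈ 87.33 mg.
Total = 38.822 + 87.33 ≈ 126.15 mg.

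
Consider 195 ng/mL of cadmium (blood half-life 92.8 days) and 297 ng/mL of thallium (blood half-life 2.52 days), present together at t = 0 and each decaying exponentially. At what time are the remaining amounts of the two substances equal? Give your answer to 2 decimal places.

Set 195·(1/2)^(t/92.8) = 297·(1/2)^(t/2.52).
Taking log₂: log₂(195/297) = t·(1/92.8 − 1/2.52).
log₂(0.65657) = -0.60699; 1/92.8 − 1/2.52 = -0.38605.
t = -0.60699 / -0.38605 ≈ 1.5723 days.

1.57 days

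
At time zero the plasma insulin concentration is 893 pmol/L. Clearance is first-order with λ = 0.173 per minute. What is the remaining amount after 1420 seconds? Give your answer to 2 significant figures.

t½ = ln 2 / λ = 0.69315 / 0.173 ≈ 4.0066 minutes.
Convert the elapsed time: 1420 seconds = 23.6667 minutes.
Number of half-lives: n = 23.6667/4.0066 ≈ 5.9069.
Remaining = 893 × (1/2)^5.9069 = 893 × 0.016667 ≈ 14.884 pmol/L.

15 pmol/L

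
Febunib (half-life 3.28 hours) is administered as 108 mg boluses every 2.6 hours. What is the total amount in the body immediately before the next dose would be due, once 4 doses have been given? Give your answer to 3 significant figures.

The 4 doses were given 10.4, 7.8, 5.2, 2.6 hours ago.
Total = 108·(1/2)^(10.4/3.28) + 108·(1/2)^(7.8/3.28) + 108·(1/2)^(5.2/3.28) + 108·(1/2)^(2.6/3.28)
      = 11.993 + 20.776 + 35.99 + 62.345 ≈ 131.1 mg.

131 mg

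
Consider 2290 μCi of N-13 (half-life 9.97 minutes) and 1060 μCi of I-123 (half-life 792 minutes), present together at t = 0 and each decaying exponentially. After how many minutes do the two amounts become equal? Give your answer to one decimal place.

11.2 minutes

Set 2290·(1/2)^(t/9.97) = 1060·(1/2)^(t/792).
Taking log₂: log₂(2290/1060) = t·(1/9.97 − 1/792).
log₂(2.1604) = 1.1113; 1/9.97 − 1/792 = 0.099038.
t = 1.1113 / 0.099038 ≈ 11.221 minutes.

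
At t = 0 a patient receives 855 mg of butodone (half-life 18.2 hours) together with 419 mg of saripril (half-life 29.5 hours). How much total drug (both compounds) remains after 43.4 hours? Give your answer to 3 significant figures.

315 mg

butodone: 855 × (1/2)^(43.4/18.2) = 855 × (1/2)^2.3846 ≈ 163.73 mg.
saripril: 419 × (1/2)^(43.4/29.5) = 419 × (1/2)^1.4712 ≈ 151.13 mg.
Total = 163.73 + 151.13 ≈ 314.86 mg.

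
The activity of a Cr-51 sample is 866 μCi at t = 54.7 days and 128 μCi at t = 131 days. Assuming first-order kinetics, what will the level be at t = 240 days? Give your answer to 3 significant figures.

8.34 μCi

Over Δt = 131 − 54.7 = 76.3 days, the level fell by a factor of 866/128 ≈ 6.7656.
n = log₂(6.7656) ≈ 2.7582 half-lives, so t½ = 76.3/2.7582 ≈ 27.663 days.
From t = 131 to t = 240: 128 × (1/2)^((240−131)/27.663) ≈ 8.3379 μCi.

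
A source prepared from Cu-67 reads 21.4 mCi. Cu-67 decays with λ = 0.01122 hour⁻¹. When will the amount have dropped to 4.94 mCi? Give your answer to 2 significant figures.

t½ = ln 2 / λ = 0.69315 / 0.01122 ≈ 61.778 hours.
Fraction remaining = 4.94/21.4 ≈ 0.23084.
n = log₂(21.4/4.94) = ln(4.332)/ln 2 ≈ 2.115 half-lives.
t = n × t½ = 2.115 × 61.778 ≈ 130.66 hours.

130 hours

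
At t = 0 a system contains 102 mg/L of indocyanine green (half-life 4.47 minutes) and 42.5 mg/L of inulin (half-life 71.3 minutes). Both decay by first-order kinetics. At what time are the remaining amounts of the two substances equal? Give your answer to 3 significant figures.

6.02 minutes

Set 102·(1/2)^(t/4.47) = 42.5·(1/2)^(t/71.3).
Taking log₂: log₂(102/42.5) = t·(1/4.47 − 1/71.3).
log₂(2.4) = 1.263; 1/4.47 − 1/71.3 = 0.20969.
t = 1.263 / 0.20969 ≈ 6.0234 minutes.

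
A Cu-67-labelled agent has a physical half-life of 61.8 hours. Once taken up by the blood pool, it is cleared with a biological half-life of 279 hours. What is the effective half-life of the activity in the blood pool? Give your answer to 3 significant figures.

50.6 hours

1/t_eff = 1/t_phys + 1/t_biol = 1/61.8 + 1/279 = 0.019765 per hour.
t_eff = 61.8 × 279 / (61.8 + 279) ≈ 50.593 hours.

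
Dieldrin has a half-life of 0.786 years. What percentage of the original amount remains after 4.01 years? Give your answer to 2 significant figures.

2.9%

n = 4.01/0.786 ≈ 5.1018 half-lives.
Fraction remaining = (1/2)^5.1018 ≈ 0.029121, i.e. 2.9121%.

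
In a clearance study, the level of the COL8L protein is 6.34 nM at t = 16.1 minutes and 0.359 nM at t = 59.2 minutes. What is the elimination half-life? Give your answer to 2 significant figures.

Over Δt = 59.2 − 16.1 = 43.1 minutes, the level fell by a factor of 6.34/0.359 ≈ 17.66.
n = log₂(17.66) ≈ 4.1424 half-lives, so t½ = 43.1/4.1424 ≈ 10.405 minutes.

10 minutes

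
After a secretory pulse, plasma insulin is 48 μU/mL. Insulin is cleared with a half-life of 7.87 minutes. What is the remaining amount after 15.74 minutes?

Elapsed time is 2 half-lives (15.74/7.87).
Each half-life halves the amount: 48 × (1/2)^2 = 48/4 = 12 μU/mL.

12 μU/mL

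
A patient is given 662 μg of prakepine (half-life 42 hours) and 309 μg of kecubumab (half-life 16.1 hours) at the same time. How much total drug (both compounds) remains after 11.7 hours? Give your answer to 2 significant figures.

730 μg

prakepine: 662 × (1/2)^(11.7/42) = 662 × (1/2)^0.27857 ≈ 545.76 μg.
kecubumab: 309 × (1/2)^(11.7/16.1) = 309 × (1/2)^0.72671 ≈ 186.72 μg.
Total = 545.76 + 186.72 ≈ 732.48 μg.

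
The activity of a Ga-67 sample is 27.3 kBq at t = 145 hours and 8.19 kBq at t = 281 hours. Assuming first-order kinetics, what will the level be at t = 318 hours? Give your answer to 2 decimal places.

Over Δt = 281 − 145 = 136 hours, the level fell by a factor of 27.3/8.19 ≈ 3.3333.
n = log₂(3.3333) ≈ 1.737 half-lives, so t½ = 136/1.737 ≈ 78.297 hours.
From t = 281 to t = 318: 8.19 × (1/2)^((318−281)/78.297) ≈ 5.9024 kBq.

5.90 kBq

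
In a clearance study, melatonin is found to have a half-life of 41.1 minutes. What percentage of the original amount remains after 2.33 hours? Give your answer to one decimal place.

9.5%

2.33 hours = 139.8 minutes.
n = 139.8/41.1 ≈ 3.4015 half-lives.
Fraction remaining = (1/2)^3.4015 ≈ 0.094636, i.e. 9.4636%.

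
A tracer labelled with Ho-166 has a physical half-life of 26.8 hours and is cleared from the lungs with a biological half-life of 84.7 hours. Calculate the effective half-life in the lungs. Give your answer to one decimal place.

1/t_eff = 1/t_phys + 1/t_biol = 1/26.8 + 1/84.7 = 0.04912 per hour.
t_eff = 26.8 × 84.7 / (26.8 + 84.7) ≈ 20.358 hours.

20.4 hours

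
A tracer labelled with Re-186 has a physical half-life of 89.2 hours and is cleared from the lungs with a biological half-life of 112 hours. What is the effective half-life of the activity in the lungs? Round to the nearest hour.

1/t_eff = 1/t_phys + 1/t_biol = 1/89.2 + 1/112 = 0.020139 per hour.
t_eff = 89.2 × 112 / (89.2 + 112) ≈ 49.654 hours.

50 hours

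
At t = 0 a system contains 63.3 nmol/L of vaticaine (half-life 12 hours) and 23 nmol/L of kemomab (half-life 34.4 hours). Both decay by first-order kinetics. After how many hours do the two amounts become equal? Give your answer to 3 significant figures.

26.9 hours

Set 63.3·(1/2)^(t/12) = 23·(1/2)^(t/34.4).
Taking log₂: log₂(63.3/23) = t·(1/12 − 1/34.4).
log₂(2.7522) = 1.4606; 1/12 − 1/34.4 = 0.054264.
t = 1.4606 / 0.054264 ≈ 26.916 hours.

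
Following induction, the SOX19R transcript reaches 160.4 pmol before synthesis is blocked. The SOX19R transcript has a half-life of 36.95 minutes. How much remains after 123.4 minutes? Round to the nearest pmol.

Number of half-lives: n = 123.4/36.95 ≈ 3.3396.
Remaining = 160.4 × (1/2)^3.3396 = 160.4 × 0.098779 ≈ 15.844 pmol.

16 pmol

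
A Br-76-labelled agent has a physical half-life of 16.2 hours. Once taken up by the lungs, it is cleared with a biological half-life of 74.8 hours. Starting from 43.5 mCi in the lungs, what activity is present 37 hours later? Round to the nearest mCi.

6 mCi

1/t_eff = 1/t_phys + 1/t_biol = 1/16.2 + 1/74.8 = 0.075097 per hour.
t_eff = 16.2 × 74.8 / (16.2 + 74.8) ≈ 13.316 hours.
Remaining = 43.5 × (1/2)^(37/13.316) = 43.5 × (1/2)^2.7786 ≈ 6.3394 mCi.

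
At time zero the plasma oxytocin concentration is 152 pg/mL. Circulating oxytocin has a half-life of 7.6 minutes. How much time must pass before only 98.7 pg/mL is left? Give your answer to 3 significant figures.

4.73 minutes

Fraction remaining = 98.7/152 ≈ 0.64934.
n = log₂(152/98.7) = ln(1.54)/ln 2 ≈ 0.62295 half-lives.
t = n × t½ = 0.62295 × 7.6 ≈ 4.7344 minutes.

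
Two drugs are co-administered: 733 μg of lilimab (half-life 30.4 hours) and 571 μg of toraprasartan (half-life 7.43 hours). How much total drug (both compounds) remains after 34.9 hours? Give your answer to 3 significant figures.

lilimab: 733 × (1/2)^(34.9/30.4) = 733 × (1/2)^1.148 ≈ 330.76 μg.
toraprasartan: 571 × (1/2)^(34.9/7.43) = 571 × (1/2)^4.6972 ≈ 22.011 μg.
Total = 330.76 + 22.011 ≈ 352.77 μg.

353 μg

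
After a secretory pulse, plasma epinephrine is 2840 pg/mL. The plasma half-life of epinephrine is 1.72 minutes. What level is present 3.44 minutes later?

710 pg/mL

Elapsed time is 2 half-lives (3.44/1.72).
Each half-life halves the amount: 2840 × (1/2)^2 = 2840/4 = 710 pg/mL.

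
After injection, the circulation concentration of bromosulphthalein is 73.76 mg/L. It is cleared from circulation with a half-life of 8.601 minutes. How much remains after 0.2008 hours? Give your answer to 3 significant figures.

27.9 mg/L

Convert the elapsed time: 0.2008 hours = 12.048 minutes.
Number of half-lives: n = 12.048/8.601 ≈ 1.4008.
Remaining = 73.76 × (1/2)^1.4008 = 73.76 × 0.37873 ≈ 27.935 mg/L.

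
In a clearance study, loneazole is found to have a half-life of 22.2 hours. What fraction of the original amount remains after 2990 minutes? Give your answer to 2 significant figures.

0.21

2990 minutes = 49.8333 hours.
n = 49.8333/22.2 ≈ 2.2447 half-lives.
Fraction remaining = (1/2)^2.2447 ≈ 0.21099.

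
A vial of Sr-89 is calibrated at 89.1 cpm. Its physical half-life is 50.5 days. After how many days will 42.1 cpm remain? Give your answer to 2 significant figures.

Fraction remaining = 42.1/89.1 ≈ 0.4725.
n = log₂(89.1/42.1) = ln(2.1164)/ln 2 ≈ 1.0816 half-lives.
t = n × t½ = 1.0816 × 50.5 ≈ 54.621 days.

55 days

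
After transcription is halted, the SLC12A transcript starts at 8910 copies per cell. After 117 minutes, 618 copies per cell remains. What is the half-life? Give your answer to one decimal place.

A/A₀ = 618/8910 ≈ 0.06936.
n = log₂(14.417) ≈ 3.8497 half-lives elapsed in 117 minutes.
t½ = 117/3.8497 ≈ 30.392 minutes.

30.4 minutes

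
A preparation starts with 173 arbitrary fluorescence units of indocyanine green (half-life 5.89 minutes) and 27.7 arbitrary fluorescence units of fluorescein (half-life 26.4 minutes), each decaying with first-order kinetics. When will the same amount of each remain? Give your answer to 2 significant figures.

Set 173·(1/2)^(t/5.89) = 27.7·(1/2)^(t/26.4).
Taking log₂: log₂(173/27.7) = t·(1/5.89 − 1/26.4).
log₂(6.2455) = 2.6428; 1/5.89 − 1/26.4 = 0.1319.
t = 2.6428 / 0.1319 ≈ 20.036 minutes.

20 minutes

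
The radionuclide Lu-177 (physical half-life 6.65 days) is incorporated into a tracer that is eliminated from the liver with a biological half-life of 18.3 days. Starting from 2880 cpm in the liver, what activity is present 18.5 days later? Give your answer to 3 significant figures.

1/t_eff = 1/t_phys + 1/t_biol = 1/6.65 + 1/18.3 = 0.20502 per day.
t_eff = 6.65 × 18.3 / (6.65 + 18.3) ≈ 4.8776 days.
Remaining = 2880 × (1/2)^(18.5/4.8776) = 2880 × (1/2)^3.7929 ≈ 207.79 cpm.

208 cpm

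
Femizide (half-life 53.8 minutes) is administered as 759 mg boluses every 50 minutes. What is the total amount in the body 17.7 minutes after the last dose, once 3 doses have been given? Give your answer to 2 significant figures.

1100 mg

The 3 doses were given 117.7, 67.7, 17.7 minutes ago.
Total = 759·(1/2)^(117.7/53.8) + 759·(1/2)^(67.7/53.8) + 759·(1/2)^(17.7/53.8)
      = 166.6 + 317.28 + 604.23 ≈ 1088.1 mg.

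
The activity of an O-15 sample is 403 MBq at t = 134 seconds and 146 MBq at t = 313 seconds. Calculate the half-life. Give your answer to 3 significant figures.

122 seconds

Over Δt = 313 − 134 = 179 seconds, the level fell by a factor of 403/146 ≈ 2.7603.
n = log₂(2.7603) ≈ 1.4648 half-lives, so t½ = 179/1.4648 ≈ 122.2 seconds.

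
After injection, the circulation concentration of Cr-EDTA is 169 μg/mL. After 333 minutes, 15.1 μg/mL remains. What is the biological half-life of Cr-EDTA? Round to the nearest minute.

96 minutes

A/A₀ = 15.1/169 ≈ 0.089349.
n = log₂(11.192) ≈ 3.4844 half-lives elapsed in 333 minutes.
t½ = 333/3.4844 ≈ 95.569 minutes.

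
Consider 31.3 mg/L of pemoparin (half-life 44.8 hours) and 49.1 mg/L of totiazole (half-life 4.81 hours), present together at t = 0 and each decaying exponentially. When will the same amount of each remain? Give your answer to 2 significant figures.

3.5 hours

Set 31.3·(1/2)^(t/44.8) = 49.1·(1/2)^(t/4.81).
Taking log₂: log₂(31.3/49.1) = t·(1/44.8 − 1/4.81).
log₂(0.63747) = -0.64956; 1/44.8 − 1/4.81 = -0.18558.
t = -0.64956 / -0.18558 ≈ 3.5002 hours.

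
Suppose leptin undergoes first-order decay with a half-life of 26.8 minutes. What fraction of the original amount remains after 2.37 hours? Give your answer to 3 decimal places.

0.025

2.37 hours = 142.2 minutes.
n = 142.2/26.8 ≈ 5.306 half-lives.
Fraction remaining = (1/2)^5.306 ≈ 0.025278.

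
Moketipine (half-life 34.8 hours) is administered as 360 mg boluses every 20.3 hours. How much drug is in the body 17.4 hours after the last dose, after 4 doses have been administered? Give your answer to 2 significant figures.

610 mg

The 4 doses were given 78.3, 58, 37.7, 17.4 hours ago.
Total = 360·(1/2)^(78.3/34.8) + 360·(1/2)^(58/34.8) + 360·(1/2)^(37.7/34.8) + 360·(1/2)^(17.4/34.8)
      = 75.681 + 113.39 + 169.9 + 254.56 ≈ 613.53 mg.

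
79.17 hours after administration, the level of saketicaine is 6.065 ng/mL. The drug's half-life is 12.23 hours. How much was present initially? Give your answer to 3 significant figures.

Number of half-lives elapsed: n = 79.17/12.23 ≈ 6.4734.
A₀ = A × 2^n = 6.065 × 2^6.4734 = 6.065 × 88.858 ≈ 538.92 ng/mL.

539 ng/mL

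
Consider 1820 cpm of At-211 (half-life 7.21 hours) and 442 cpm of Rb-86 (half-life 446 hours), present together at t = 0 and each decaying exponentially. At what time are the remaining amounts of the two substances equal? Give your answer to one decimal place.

15.0 hours

Set 1820·(1/2)^(t/7.21) = 442·(1/2)^(t/446).
Taking log₂: log₂(1820/442) = t·(1/7.21 − 1/446).
log₂(4.1176) = 2.0418; 1/7.21 − 1/446 = 0.13645.
t = 2.0418 / 0.13645 ≈ 14.963 hours.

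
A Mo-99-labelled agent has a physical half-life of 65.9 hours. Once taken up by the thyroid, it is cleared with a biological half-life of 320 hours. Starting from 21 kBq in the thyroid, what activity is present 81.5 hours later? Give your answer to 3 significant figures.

1/t_eff = 1/t_phys + 1/t_biol = 1/65.9 + 1/320 = 0.0183 per hour.
t_eff = 65.9 × 320 / (65.9 + 320) ≈ 54.646 hours.
Remaining = 21 × (1/2)^(81.5/54.646) = 21 × (1/2)^1.4914 ≈ 7.469 kBq.

7.47 kBq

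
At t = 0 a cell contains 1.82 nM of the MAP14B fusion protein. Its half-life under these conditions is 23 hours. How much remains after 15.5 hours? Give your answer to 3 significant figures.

Number of half-lives: n = 15.5/23 ≈ 0.67391.
Remaining = 1.82 × (1/2)^0.67391 = 1.82 × 0.6268 ≈ 1.1408 nM.

1.14 nM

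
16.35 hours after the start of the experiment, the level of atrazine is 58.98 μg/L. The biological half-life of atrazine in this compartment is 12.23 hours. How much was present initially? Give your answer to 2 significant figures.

Number of half-lives elapsed: n = 16.35/12.23 ≈ 1.3369.
A₀ = A × 2^n = 58.98 × 2^1.3369 = 58.98 × 2.526 ≈ 148.99 μg/L.

150 μg/L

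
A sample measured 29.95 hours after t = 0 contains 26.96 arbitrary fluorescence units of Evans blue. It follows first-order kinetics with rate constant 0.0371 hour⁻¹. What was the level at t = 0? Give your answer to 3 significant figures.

t½ = ln 2 / k = 0.69315 / 0.0371 ≈ 18.683 hours.
Number of half-lives elapsed: n = 29.95/18.683 ≈ 1.603.
A₀ = A × 2^n = 26.96 × 2^1.603 = 26.96 × 3.0378 ≈ 81.9 arbitrary fluorescence units.

81.9 arbitrary fluorescence units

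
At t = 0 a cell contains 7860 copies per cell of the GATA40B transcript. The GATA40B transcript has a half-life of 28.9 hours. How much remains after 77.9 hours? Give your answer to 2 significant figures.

1200 copies per cell

Number of half-lives: n = 77.9/28.9 ≈ 2.6955.
Remaining = 7860 × (1/2)^2.6955 = 7860 × 0.15437 ≈ 1213.4 copies per cell.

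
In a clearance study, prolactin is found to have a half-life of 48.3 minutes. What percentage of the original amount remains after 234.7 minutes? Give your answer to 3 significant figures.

3.45%

n = 234.7/48.3 ≈ 4.8592 half-lives.
Fraction remaining = (1/2)^4.8592 ≈ 0.034453, i.e. 3.4453%.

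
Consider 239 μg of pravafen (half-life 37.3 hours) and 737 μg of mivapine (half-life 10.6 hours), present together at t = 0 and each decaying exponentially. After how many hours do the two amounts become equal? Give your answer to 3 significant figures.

Set 239·(1/2)^(t/37.3) = 737·(1/2)^(t/10.6).
Taking log₂: log₂(239/737) = t·(1/37.3 − 1/10.6).
log₂(0.32429) = -1.6247; 1/37.3 − 1/10.6 = -0.06753.
t = -1.6247 / -0.06753 ≈ 24.058 hours.

24.1 hours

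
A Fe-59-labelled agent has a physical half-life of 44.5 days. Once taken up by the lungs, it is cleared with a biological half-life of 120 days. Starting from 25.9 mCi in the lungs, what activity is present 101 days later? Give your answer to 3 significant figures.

1/t_eff = 1/t_phys + 1/t_biol = 1/44.5 + 1/120 = 0.030805 per day.
t_eff = 44.5 × 120 / (44.5 + 120) ≈ 32.462 days.
Remaining = 25.9 × (1/2)^(101/32.462) = 25.9 × (1/2)^3.1113 ≈ 2.9971 mCi.

3.00 mCi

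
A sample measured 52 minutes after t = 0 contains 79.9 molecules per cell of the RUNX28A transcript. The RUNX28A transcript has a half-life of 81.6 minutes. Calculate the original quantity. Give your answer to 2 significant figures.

120 molecules per cell

Number of half-lives elapsed: n = 52/81.6 ≈ 0.63725.
A₀ = A × 2^n = 79.9 × 2^0.63725 = 79.9 × 1.5554 ≈ 124.27 molecules per cell.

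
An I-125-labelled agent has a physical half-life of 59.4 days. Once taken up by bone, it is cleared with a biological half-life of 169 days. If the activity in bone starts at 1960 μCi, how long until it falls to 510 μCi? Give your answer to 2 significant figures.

85 days

1/t_eff = 1/t_phys + 1/t_biol = 1/59.4 + 1/169 = 0.022752 per day.
t_eff = 59.4 × 169 / (59.4 + 169) ≈ 43.952 days.
n = log₂(1960/510) ≈ 1.9423; t = 1.9423 × 43.952 ≈ 85.367 days.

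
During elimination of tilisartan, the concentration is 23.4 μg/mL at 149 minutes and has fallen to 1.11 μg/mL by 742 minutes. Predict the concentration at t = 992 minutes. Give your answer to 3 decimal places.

Over Δt = 742 − 149 = 593 minutes, the level fell by a factor of 23.4/1.11 ≈ 21.081.
n = log₂(21.081) ≈ 4.3979 half-lives, so t½ = 593/4.3979 ≈ 134.84 minutes.
From t = 742 to t = 992: 1.11 × (1/2)^((992−742)/134.84) ≈ 0.30704 μg/mL.

0.307 μg/mL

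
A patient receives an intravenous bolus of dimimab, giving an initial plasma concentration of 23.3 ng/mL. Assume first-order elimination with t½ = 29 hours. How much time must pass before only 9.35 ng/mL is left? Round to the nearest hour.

38 hours

Fraction remaining = 9.35/23.3 ≈ 0.40129.
n = log₂(23.3/9.35) = ln(2.492)/ln 2 ≈ 1.3173 half-lives.
t = n × t½ = 1.3173 × 29 ≈ 38.201 hours.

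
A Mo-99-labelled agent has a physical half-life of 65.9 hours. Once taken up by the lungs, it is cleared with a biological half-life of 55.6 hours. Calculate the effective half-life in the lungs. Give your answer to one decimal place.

1/t_eff = 1/t_phys + 1/t_biol = 1/65.9 + 1/55.6 = 0.03316 per hour.
t_eff = 65.9 × 55.6 / (65.9 + 55.6) ≈ 30.157 hours.

30.2 hours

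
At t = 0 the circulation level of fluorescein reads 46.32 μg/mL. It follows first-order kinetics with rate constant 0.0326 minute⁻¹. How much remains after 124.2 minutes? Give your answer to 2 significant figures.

0.81 μg/mL

t½ = ln 2 / k = 0.69315 / 0.0326 ≈ 21.262 minutes.
Number of half-lives: n = 124.2/21.262 ≈ 5.8414.
Remaining = 46.32 × (1/2)^5.8414 = 46.32 × 0.017441 ≈ 0.80788 μg/mL.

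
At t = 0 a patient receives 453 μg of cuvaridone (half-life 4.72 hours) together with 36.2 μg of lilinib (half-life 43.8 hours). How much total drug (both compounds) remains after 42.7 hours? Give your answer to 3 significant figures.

cuvaridone: 453 × (1/2)^(42.7/4.72) = 453 × (1/2)^9.0466 ≈ 0.85664 μg.
lilinib: 36.2 × (1/2)^(42.7/43.8) = 36.2 × (1/2)^0.97489 ≈ 18.418 μg.
Total = 0.85664 + 18.418 ≈ 19.274 μg.

19.3 μg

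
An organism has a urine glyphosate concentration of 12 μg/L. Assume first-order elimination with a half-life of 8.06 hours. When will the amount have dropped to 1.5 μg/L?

24.18 hours

1.5/12 = 1/8, so 3 half-lives have elapsed.
t = 3 × 8.06 = 24.18 hours.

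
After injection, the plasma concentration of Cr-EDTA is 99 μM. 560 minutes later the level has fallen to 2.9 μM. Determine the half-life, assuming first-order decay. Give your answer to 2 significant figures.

110 minutes

A/A₀ = 2.9/99 ≈ 0.029293.
n = log₂(34.138) ≈ 5.0933 half-lives elapsed in 560 minutes.
t½ = 560/5.0933 ≈ 109.95 minutes.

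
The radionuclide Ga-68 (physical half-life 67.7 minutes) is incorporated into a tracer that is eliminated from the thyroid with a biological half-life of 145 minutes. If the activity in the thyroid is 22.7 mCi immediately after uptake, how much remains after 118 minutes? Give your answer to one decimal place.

1/t_eff = 1/t_phys + 1/t_biol = 1/67.7 + 1/145 = 0.021668 per minute.
t_eff = 67.7 × 145 / (67.7 + 145) ≈ 46.152 minutes.
Remaining = 22.7 × (1/2)^(118/46.152) = 22.7 × (1/2)^2.5568 ≈ 3.858 mCi.

3.9 mCi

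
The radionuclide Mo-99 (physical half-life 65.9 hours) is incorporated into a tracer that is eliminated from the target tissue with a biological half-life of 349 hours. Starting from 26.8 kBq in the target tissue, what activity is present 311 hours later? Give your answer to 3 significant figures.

1/t_eff = 1/t_phys + 1/t_biol = 1/65.9 + 1/349 = 0.01804 per hour.
t_eff = 65.9 × 349 / (65.9 + 349) ≈ 55.433 hours.
Remaining = 26.8 × (1/2)^(311/55.433) = 26.8 × (1/2)^5.6104 ≈ 0.54858 kBq.

0.549 kBq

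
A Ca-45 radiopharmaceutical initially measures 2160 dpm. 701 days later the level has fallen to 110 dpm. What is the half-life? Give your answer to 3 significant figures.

163 days

A/A₀ = 110/2160 ≈ 0.050926.
n = log₂(19.636) ≈ 4.2955 half-lives elapsed in 701 days.
t½ = 701/4.2955 ≈ 163.2 days.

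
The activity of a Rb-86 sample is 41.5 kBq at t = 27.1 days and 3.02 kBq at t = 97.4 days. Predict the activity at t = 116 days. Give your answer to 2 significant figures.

1.5 kBq

Over Δt = 97.4 − 27.1 = 70.3 days, the level fell by a factor of 41.5/3.02 ≈ 13.742.
n = log₂(13.742) ≈ 3.7805 half-lives, so t½ = 70.3/3.7805 ≈ 18.595 days.
From t = 97.4 to t = 116: 3.02 × (1/2)^((116−97.4)/18.595) ≈ 1.5097 kBq.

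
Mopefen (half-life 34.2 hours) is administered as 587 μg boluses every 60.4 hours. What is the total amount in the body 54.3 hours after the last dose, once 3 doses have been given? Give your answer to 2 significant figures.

The 3 doses were given 175.1, 114.7, 54.3 hours ago.
Total = 587·(1/2)^(175.1/34.2) + 587·(1/2)^(114.7/34.2) + 587·(1/2)^(54.3/34.2)
      = 16.881 + 57.417 + 195.29 ≈ 269.59 μg.

270 μg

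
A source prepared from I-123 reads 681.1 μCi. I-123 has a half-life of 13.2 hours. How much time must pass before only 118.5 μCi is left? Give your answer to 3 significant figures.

33.3 hours

Fraction remaining = 118.5/681.1 ≈ 0.17398.
n = log₂(681.1/118.5) = ln(5.7477)/ln 2 ≈ 2.523 half-lives.
t = n × t½ = 2.523 × 13.2 ≈ 33.303 hours.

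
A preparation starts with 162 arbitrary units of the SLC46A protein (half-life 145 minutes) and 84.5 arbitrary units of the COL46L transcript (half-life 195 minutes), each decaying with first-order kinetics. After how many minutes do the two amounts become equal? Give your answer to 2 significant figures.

530 minutes

Set 162·(1/2)^(t/145) = 84.5·(1/2)^(t/195).
Taking log₂: log₂(162/84.5) = t·(1/145 − 1/195).
log₂(1.9172) = 0.93897; 1/145 − 1/195 = 0.0017683.
t = 0.93897 / 0.0017683 ≈ 530.99 minutes.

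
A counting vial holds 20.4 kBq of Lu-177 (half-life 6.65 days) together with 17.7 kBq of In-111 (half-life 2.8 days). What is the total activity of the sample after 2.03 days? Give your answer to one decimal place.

27.2 kBq

Lu-177: 20.4 × (1/2)^(2.03/6.65) = 20.4 × (1/2)^0.30526 ≈ 16.51 kBq.
In-111: 17.7 × (1/2)^(2.03/2.8) = 17.7 × (1/2)^0.725 ≈ 10.708 kBq.
Total = 16.51 + 10.708 ≈ 27.218 kBq.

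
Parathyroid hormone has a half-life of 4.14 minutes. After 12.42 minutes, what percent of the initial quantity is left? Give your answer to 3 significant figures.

12.5%

n = 12.42/4.14 ≈ 3 half-lives.
Fraction remaining = (1/2)^3 ≈ 0.125, i.e. 12.5%.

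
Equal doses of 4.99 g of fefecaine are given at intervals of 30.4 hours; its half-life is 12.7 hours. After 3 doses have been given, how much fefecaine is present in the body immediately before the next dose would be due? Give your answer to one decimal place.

1.2 g

The 3 doses were given 91.2, 60.8, 30.4 hours ago.
Total = 4.99·(1/2)^(91.2/12.7) + 4.99·(1/2)^(60.8/12.7) + 4.99·(1/2)^(30.4/12.7)
      = 0.034385 + 0.1807 + 0.94957 ≈ 1.1646 g.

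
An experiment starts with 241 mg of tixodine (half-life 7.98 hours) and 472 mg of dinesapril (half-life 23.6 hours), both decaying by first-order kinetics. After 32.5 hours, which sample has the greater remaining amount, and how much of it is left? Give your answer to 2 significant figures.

tixodine: 241 × (1/2)^4.0727 ≈ 14.322 mg.
dinesapril: 472 × (1/2)^1.3771 ≈ 181.71 mg.
Dinesapril has more remaining, at ≈ 181.71 mg.

dinesapril, 180 mg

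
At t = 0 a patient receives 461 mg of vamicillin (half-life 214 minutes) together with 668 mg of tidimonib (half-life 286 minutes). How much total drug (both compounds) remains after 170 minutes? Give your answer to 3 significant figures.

vamicillin: 461 × (1/2)^(170/214) = 461 × (1/2)^0.79439 ≈ 265.81 mg.
tidimonib: 668 × (1/2)^(170/286) = 668 × (1/2)^0.59441 ≈ 442.43 mg.
Total = 265.81 + 442.43 ≈ 708.23 mg.

708 mg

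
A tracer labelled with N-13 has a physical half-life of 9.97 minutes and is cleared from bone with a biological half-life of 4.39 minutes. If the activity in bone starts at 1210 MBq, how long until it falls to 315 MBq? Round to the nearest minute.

1/t_eff = 1/t_phys + 1/t_biol = 1/9.97 + 1/4.39 = 0.32809 per minute.
t_eff = 9.97 × 4.39 / (9.97 + 4.39) ≈ 3.0479 minutes.
n = log₂(1210/315) ≈ 1.9416; t = 1.9416 × 3.0479 ≈ 5.9178 minutes.

6 minutes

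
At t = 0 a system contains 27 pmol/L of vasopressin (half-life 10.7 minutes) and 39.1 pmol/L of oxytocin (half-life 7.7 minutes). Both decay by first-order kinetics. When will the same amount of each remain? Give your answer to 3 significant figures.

Set 27·(1/2)^(t/10.7) = 39.1·(1/2)^(t/7.7).
Taking log₂: log₂(27/39.1) = t·(1/10.7 − 1/7.7).
log₂(0.69054) = -0.53421; 1/10.7 − 1/7.7 = -0.036412.
t = -0.53421 / -0.036412 ≈ 14.671 minutes.

14.7 minutes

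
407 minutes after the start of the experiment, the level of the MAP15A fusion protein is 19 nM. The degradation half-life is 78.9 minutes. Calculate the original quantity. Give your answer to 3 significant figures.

679 nM

Number of half-lives elapsed: n = 407/78.9 ≈ 5.1584.
A₀ = A × 2^n = 19 × 2^5.1584 = 19 × 35.714 ≈ 678.57 nM.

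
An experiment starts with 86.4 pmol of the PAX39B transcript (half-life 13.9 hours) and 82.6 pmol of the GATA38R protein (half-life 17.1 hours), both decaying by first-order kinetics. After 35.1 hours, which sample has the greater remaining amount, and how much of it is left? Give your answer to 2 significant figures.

GATA38R protein, 20 pmol

PAX39B transcript: 86.4 × (1/2)^2.5252 ≈ 15.009 pmol.
GATA38R protein: 82.6 × (1/2)^2.0526 ≈ 19.91 pmol.
GATA38R protein has more remaining, at ≈ 19.91 pmol.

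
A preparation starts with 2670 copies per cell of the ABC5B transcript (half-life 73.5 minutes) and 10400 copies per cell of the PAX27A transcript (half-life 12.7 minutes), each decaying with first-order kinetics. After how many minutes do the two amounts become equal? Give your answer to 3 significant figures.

30.1 minutes

Set 2670·(1/2)^(t/73.5) = 10400·(1/2)^(t/12.7).
Taking log₂: log₂(2670/10400) = t·(1/73.5 − 1/12.7).
log₂(0.25673) = -1.9617; 1/73.5 − 1/12.7 = -0.065135.
t = -1.9617 / -0.065135 ≈ 30.117 minutes.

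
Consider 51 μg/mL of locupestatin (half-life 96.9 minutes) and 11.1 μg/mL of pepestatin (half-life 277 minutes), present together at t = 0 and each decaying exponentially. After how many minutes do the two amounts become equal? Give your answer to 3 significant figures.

328 minutes

Set 51·(1/2)^(t/96.9) = 11.1·(1/2)^(t/277).
Taking log₂: log₂(51/11.1) = t·(1/96.9 − 1/277).
log₂(4.5946) = 2.1999; 1/96.9 − 1/277 = 0.0067098.
t = 2.1999 / 0.0067098 ≈ 327.87 minutes.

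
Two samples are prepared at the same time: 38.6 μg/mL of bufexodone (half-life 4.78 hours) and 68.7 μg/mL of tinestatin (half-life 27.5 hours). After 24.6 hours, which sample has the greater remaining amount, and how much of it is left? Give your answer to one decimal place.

bufexodone: 38.6 × (1/2)^5.1464 ≈ 1.0898 μg/mL.
tinestatin: 68.7 × (1/2)^0.89455 ≈ 36.955 μg/mL.
Tinestatin has more remaining, at ≈ 36.955 μg/mL.

tinestatin, 37.0 μg/mL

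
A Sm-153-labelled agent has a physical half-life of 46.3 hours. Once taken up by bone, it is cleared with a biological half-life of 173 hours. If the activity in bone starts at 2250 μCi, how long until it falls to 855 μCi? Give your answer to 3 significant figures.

1/t_eff = 1/t_phys + 1/t_biol = 1/46.3 + 1/173 = 0.027379 per hour.
t_eff = 46.3 × 173 / (46.3 + 173) ≈ 36.525 hours.
n = log₂(2250/855) ≈ 1.3959; t = 1.3959 × 36.525 ≈ 50.986 hours.

51.0 hours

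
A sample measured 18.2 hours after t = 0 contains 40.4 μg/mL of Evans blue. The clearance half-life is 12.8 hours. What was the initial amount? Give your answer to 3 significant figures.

Number of half-lives elapsed: n = 18.2/12.8 ≈ 1.4219.
A₀ = A × 2^n = 40.4 × 2^1.4219 = 40.4 × 2.6793 ≈ 108.25 μg/mL.

108 μg/mL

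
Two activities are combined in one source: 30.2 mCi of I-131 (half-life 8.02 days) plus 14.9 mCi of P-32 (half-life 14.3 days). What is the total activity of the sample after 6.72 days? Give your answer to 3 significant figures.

I-131: 30.2 × (1/2)^(6.72/8.02) = 30.2 × (1/2)^0.83791 ≈ 16.896 mCi.
P-32: 14.9 × (1/2)^(6.72/14.3) = 14.9 × (1/2)^0.46993 ≈ 10.758 mCi.
Total = 16.896 + 10.758 ≈ 27.653 mCi.

27.7 mCi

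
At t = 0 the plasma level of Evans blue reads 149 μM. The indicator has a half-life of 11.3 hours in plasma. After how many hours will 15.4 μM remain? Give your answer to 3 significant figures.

Fraction remaining = 15.4/149 ≈ 0.10336.
n = log₂(149/15.4) = ln(9.6753)/ln 2 ≈ 3.2743 half-lives.
t = n × t½ = 3.2743 × 11.3 ≈ 37 hours.

37.0 hours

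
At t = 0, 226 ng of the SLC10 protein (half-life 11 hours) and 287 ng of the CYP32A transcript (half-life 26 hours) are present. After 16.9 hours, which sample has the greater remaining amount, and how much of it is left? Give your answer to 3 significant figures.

SLC10 protein: 226 × (1/2)^1.5364 ≈ 77.914 ng.
CYP32A transcript: 287 × (1/2)^0.65 ≈ 182.9 ng.
CYP32A transcript has more remaining, at ≈ 182.9 ng.

CYP32A transcript, 183 ng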